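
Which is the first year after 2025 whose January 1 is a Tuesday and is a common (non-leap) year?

2030

Jan 1 advances by 2 weekdays after a leap year and by 1 after a common year.
2025: Jan 1 is Wednesday.
2026: Thursday
2027: Friday
2028: Saturday (leap)
2029: Monday
2030: Tuesday
2030 begins on a Tuesday and is a common year.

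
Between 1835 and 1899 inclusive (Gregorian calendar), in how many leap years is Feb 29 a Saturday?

Leap years in 1835–1899: 16 of them.
Feb 29 weekday advances by 5 (mod 7) from one leap year to the next four years later (or differs when a century non-leap intervenes).
Leap-day weekdays: 1836:Mon 1840:Sat✓ 1844:Thu 1848:Tue 1852:Sun 1856:Fri 1860:Wed 1864:Mon 1868:Sat✓ 1872:Thu 1876:Tue 1880:Sun 1884:Fri 1888:Wed 1892:Mon 1896:Sat✓
Saturday: 1840, 1868, 1896 → 3.

3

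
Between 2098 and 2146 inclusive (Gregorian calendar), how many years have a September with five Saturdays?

13

September has 30 days; it has five Saturdays when Saturday falls among the first (month-length − 28) days — i.e. when September 1 is one of Saturday/Friday.
September 1 by year: 2098:Mon 2099:Tue 2100:Wed 2101:Thu 2102:Fri✓ 2103:Sat✓ 2104:Mon 2105:Tue 2106:Wed 2107:Thu 2108:Sat✓ 2109:Sun 2110:Mon 2111:Tue 2112:Thu …(19 more)… 2132:Mon 2133:Tue 2134:Wed 2135:Thu 2136:Sat✓ 2137:Sun 2138:Mon 2139:Tue 2140:Thu 2141:Fri✓ 2142:Sat✓ 2143:Sun 2144:Tue 2145:Wed 2146:Thu
Years with five Saturdays: 2102, 2103, 2108, 2113, 2114, 2119, 2124, 2125, 2130, 2131, 2136, 2141, 2142 → 13.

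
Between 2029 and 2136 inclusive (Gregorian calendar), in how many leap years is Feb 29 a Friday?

Leap years in 2029–2136: 26 of them.
Feb 29 weekday advances by 5 (mod 7) from one leap year to the next four years later (or differs when a century non-leap intervenes).
Leap-day weekdays: 2032:Sun 2036:Fri✓ 2040:Wed 2044:Mon 2048:Sat 2052:Thu 2056:Tue 2060:Sun 2064:Fri✓ 2068:Wed 2072:Mon 2076:Sat 2080:Thu 2084:Tue 2088:Sun 2092:Fri✓ 2096:Wed 2104:Fri✓ 2108:Wed 2112:Mon 2116:Sat 2120:Thu 2124:Tue 2128:Sun 2132:Fri✓ 2136:Wed
Friday: 2036, 2064, 2092, 2104, 2132 → 5.

5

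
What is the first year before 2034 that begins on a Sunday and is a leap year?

2012

Jan 1 advances by 2 weekdays after a leap year and by 1 after a common year.
2034: Jan 1 is Sunday.
2033: Saturday
2032: Thursday (leap)
2031: Wednesday
2030: Tuesday
2029: Monday
2028: Saturday (leap)
2027: Friday
2026: Thursday
2025: Wednesday
2024: Monday (leap)
2023: Sunday
2022: Saturday
2021: Friday
2020: Wednesday (leap)
2019: Tuesday
2018: Monday
2017: Sunday
2016: Friday (leap)
2015: Thursday
2014: Wednesday
2013: Tuesday
2012: Sunday (leap)
2012 begins on a Sunday and is a leap year.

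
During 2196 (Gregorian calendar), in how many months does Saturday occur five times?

5

A month of length L has five Saturdays iff its first Saturday is on day ≤ L−28 (so day 1–3 in a 31-day month, 1–2 in a 30-day month, day 1 in a leap February).
Checking each month of 2196: Jan starts Fri (31d) ✓; Feb starts Mon (29d); Mar starts Tue (31d); Apr starts Fri (30d) ✓; May starts Sun (31d); Jun starts Wed (30d); Jul starts Fri (31d) ✓; Aug starts Mon (31d); Sep starts Thu (30d); Oct starts Sat (31d) ✓; Nov starts Tue (30d); Dec starts Thu (31d) ✓.
Five-Saturday months: January, April, July, October, December → 5.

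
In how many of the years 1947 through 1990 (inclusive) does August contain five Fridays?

19

August has 31 days; it has five Fridays when Friday falls among the first (month-length − 28) days — i.e. when August 1 is one of Friday/Thursday/Wednesday.
August 1 by year: 1947:Fri✓ 1948:Sun 1949:Mon 1950:Tue 1951:Wed✓ 1952:Fri✓ 1953:Sat 1954:Sun 1955:Mon 1956:Wed✓ 1957:Thu✓ 1958:Fri✓ 1959:Sat 1960:Mon 1961:Tue …(14 more)… 1976:Sun 1977:Mon 1978:Tue 1979:Wed✓ 1980:Fri✓ 1981:Sat 1982:Sun 1983:Mon 1984:Wed✓ 1985:Thu✓ 1986:Fri✓ 1987:Sat 1988:Mon 1989:Tue 1990:Wed✓
Years with five Fridays: 1947, 1951, 1952, 1956, 1957, 1958, 1962, 1963, 1968, 1969, 1973, 1974, 1975, 1979, 1980, 1984, 1985, 1986, 1990 → 19.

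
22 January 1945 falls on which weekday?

Monday

January 1, 1945 is a Monday.
January 22 is day 22 of the year, i.e. 21 days after Jan 1.
21 mod 7 = 0, so advance 0 weekdays from Monday: Monday.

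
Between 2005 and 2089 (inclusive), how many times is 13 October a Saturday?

Track 13 October's weekday year by year (advancing +1, or +2 across a Feb 29):
  2005: Thu  2006: Fri (+1)  2007: Sat (+1) ✓  2008: Mon (+2)  2009: Tue (+1)
  2010: Wed (+1)  2011: Thu (+1)  2012: Sat (+2) ✓  2013: Sun (+1)  2014: Mon (+1)
  2015: Tue (+1)  2016: Thu (+2)  2017: Fri (+1)  2018: Sat (+1) ✓  … (57 more years) …
  2076: Tue (+2)  2077: Wed (+1)  2078: Thu (+1)  2079: Fri (+1)  2080: Sun (+2)
  2081: Mon (+1)  2082: Tue (+1)  2083: Wed (+1)  2084: Fri (+2)  2085: Sat (+1) ✓
  2086: Sun (+1)  2087: Mon (+1)  2088: Wed (+2)  2089: Thu (+1)
Saturday years: 2007, 2012, 2018, 2029, 2035, 2040, 2046, 2057, 2063, 2068, 2074, 2085 — 12 in total.

12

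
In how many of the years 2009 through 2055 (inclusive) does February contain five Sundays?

February has 28 days (29 in leap years); it has five Sundays when Sunday falls among the first (month-length − 28) days — i.e. when February 1 is Sunday in a leap year (never in a common year).
February 1 by year: 2009:Sun 2010:Mon 2011:Tue 2012:Wed 2013:Fri 2014:Sat 2015:Sun 2016:Mon 2017:Wed 2018:Thu 2019:Fri 2020:Sat 2021:Mon 2022:Tue 2023:Wed …(17 more)… 2041:Fri 2042:Sat 2043:Sun 2044:Mon 2045:Wed 2046:Thu 2047:Fri 2048:Sat 2049:Mon 2050:Tue 2051:Wed 2052:Thu 2053:Sat 2054:Sun 2055:Mon
Years with five Sundays: 2032 → 1.

1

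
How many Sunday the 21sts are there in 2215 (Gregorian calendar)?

1

Check the 21st of each month of 2215: Jan 21: Sat, Feb 21: Tue, Mar 21: Tue, Apr 21: Fri, May 21: Sun, Jun 21: Wed, Jul 21: Fri, Aug 21: Mon, Sep 21: Thu, Oct 21: Sat, Nov 21: Tue, Dec 21: Thu.
Sunday occurs in May — 1 month.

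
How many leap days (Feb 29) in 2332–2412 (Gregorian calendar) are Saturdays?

3

Leap years in 2332–2412: 21 of them.
Feb 29 weekday advances by 5 (mod 7) from one leap year to the next four years later (or differs when a century non-leap intervenes).
Leap-day weekdays: 2332:Mon 2336:Sat✓ 2340:Thu 2344:Tue 2348:Sun 2352:Fri 2356:Wed 2360:Mon 2364:Sat✓ 2368:Thu 2372:Tue 2376:Sun 2380:Fri 2384:Wed 2388:Mon 2392:Sat✓ 2396:Thu 2400:Tue 2404:Sun 2408:Fri 2412:Wed
Saturday: 2336, 2364, 2392 → 3.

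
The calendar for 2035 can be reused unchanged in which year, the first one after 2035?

2046

Two years share a calendar iff Jan 1 falls on the same weekday and both are leap or both are common. 2035: Jan 1 is Monday, common year.
2036: Jan 1 Tuesday, leap
2037: Jan 1 Thursday, common
2038: Jan 1 Friday, common
2039: Jan 1 Saturday, common
2040: Jan 1 Sunday, leap
2041: Jan 1 Tuesday, common
2042: Jan 1 Wednesday, common
2043: Jan 1 Thursday, common
2044: Jan 1 Friday, leap
2045: Jan 1 Sunday, common
2046: Jan 1 Monday, common
2046 matches on both conditions.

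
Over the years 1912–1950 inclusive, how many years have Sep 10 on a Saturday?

Track Sep 10's weekday year by year (advancing +1, or +2 across a Feb 29):
  1912: Tue  1913: Wed (+1)  1914: Thu (+1)  1915: Fri (+1)  1916: Sun (+2)
  1917: Mon (+1)  1918: Tue (+1)  1919: Wed (+1)  1920: Fri (+2)  1921: Sat (+1) ✓
  1922: Sun (+1)  1923: Mon (+1)  1924: Wed (+2)  1925: Thu (+1)  … (11 more years) …
  1937: Fri (+1)  1938: Sat (+1) ✓  1939: Sun (+1)  1940: Tue (+2)  1941: Wed (+1)
  1942: Thu (+1)  1943: Fri (+1)  1944: Sun (+2)  1945: Mon (+1)  1946: Tue (+1)
  1947: Wed (+1)  1948: Fri (+2)  1949: Sat (+1) ✓  1950: Sun (+1)
Saturday years: 1921, 1927, 1932, 1938, 1949 — 5 in total.

5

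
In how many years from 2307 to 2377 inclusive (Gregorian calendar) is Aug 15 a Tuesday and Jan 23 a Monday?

7

Check each year's weekday for Aug 15 and Jan 23:
  2307: Thu/Wed  2308: Sat/Thu  2309: Sun/Sat  2310: Mon/Sun  2311: Tue/Mon ✓  2312: Thu/Tue  2313: Fri/Thu  2314: Sat/Fri  2315: Sun/Sat  2316: Tue/Sun  2317: Wed/Tue  2318: Thu/Wed  2319: Fri/Thu  2320: Sun/Fri  …(43 more)…  2364: Sat/Thu  2365: Sun/Sat  2366: Mon/Sun  2367: Tue/Mon ✓  2368: Thu/Tue  2369: Fri/Thu  2370: Sat/Fri  2371: Sun/Sat  2372: Tue/Sun  2373: Wed/Tue  2374: Thu/Wed  2375: Fri/Thu  2376: Sun/Fri  2377: Mon/Sun
Both conditions hold in: 2311, 2322, 2333, 2339, 2350, 2361, 2367 — 7.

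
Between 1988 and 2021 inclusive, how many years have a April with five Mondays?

April has 30 days; it has five Mondays when Monday falls among the first (month-length − 28) days — i.e. when April 1 is one of Monday/Sunday.
April 1 by year: 1988:Fri 1989:Sat 1990:Sun✓ 1991:Mon✓ 1992:Wed 1993:Thu 1994:Fri 1995:Sat 1996:Mon✓ 1997:Tue 1998:Wed 1999:Thu 2000:Sat 2001:Sun✓ 2002:Mon✓ …(4 more)… 2007:Sun✓ 2008:Tue 2009:Wed 2010:Thu 2011:Fri 2012:Sun✓ 2013:Mon✓ 2014:Tue 2015:Wed 2016:Fri 2017:Sat 2018:Sun✓ 2019:Mon✓ 2020:Wed 2021:Thu
Years with five Mondays: 1990, 1991, 1996, 2001, 2002, 2007, 2012, 2013, 2018, 2019 → 10.

10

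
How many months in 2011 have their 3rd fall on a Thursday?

3

Check the 3rd of each month of 2011: Jan 3: Mon, Feb 3: Thu, Mar 3: Thu, Apr 3: Sun, May 3: Tue, Jun 3: Fri, Jul 3: Sun, Aug 3: Wed, Sep 3: Sat, Oct 3: Mon, Nov 3: Thu, Dec 3: Sat.
Thursday occurs in February, March, November — 3 months.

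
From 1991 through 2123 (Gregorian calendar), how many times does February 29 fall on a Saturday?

Leap years in 1991–2123: 32 of them.
Feb 29 weekday advances by 5 (mod 7) from one leap year to the next four years later (or differs when a century non-leap intervenes).
Leap-day weekdays: 1992:Sat✓ 1996:Thu 2000:Tue 2004:Sun 2008:Fri 2012:Wed 2016:Mon 2020:Sat✓ 2024:Thu 2028:Tue 2032:Sun 2036:Fri 2040:Wed …(6 more)… 2068:Wed 2072:Mon 2076:Sat✓ 2080:Thu 2084:Tue 2088:Sun 2092:Fri 2096:Wed 2104:Fri 2108:Wed 2112:Mon 2116:Sat✓ 2120:Thu
Saturday: 1992, 2020, 2048, 2076, 2116 → 5.

5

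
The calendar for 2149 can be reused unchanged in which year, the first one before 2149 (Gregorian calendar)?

2138

Two years share a calendar iff Jan 1 falls on the same weekday and both are leap or both are common. 2149: Jan 1 is Wednesday, common year.
2148: Jan 1 Monday, leap
2147: Jan 1 Sunday, common
2146: Jan 1 Saturday, common
2145: Jan 1 Friday, common
2144: Jan 1 Wednesday, leap
2143: Jan 1 Tuesday, common
2142: Jan 1 Monday, common
2141: Jan 1 Sunday, common
2140: Jan 1 Friday, leap
2139: Jan 1 Thursday, common
2138: Jan 1 Wednesday, common
2138 matches on both conditions.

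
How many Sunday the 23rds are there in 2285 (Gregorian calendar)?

1

Check the 23rd of each month of 2285: Jan 23: Fri, Feb 23: Mon, Mar 23: Mon, Apr 23: Thu, May 23: Sat, Jun 23: Tue, Jul 23: Thu, Aug 23: Sun, Sep 23: Wed, Oct 23: Fri, Nov 23: Mon, Dec 23: Wed.
Sunday occurs in August — 1 month.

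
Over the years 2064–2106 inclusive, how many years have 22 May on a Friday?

Track 22 May's weekday year by year (advancing +1, or +2 across a Feb 29):
  2064: Thu  2065: Fri (+1) ✓  2066: Sat (+1)  2067: Sun (+1)  2068: Tue (+2)
  2069: Wed (+1)  2070: Thu (+1)  2071: Fri (+1) ✓  2072: Sun (+2)  2073: Mon (+1)
  2074: Tue (+1)  2075: Wed (+1)  2076: Fri (+2) ✓  2077: Sat (+1)  … (15 more years) …
  2093: Fri (+1) ✓  2094: Sat (+1)  2095: Sun (+1)  2096: Tue (+2)  2097: Wed (+1)
  2098: Thu (+1)  2099: Fri (+1) ✓  2100: Sat (+1)  2101: Sun (+1)  2102: Mon (+1)
  2103: Tue (+1)  2104: Thu (+2)  2105: Fri (+1) ✓  2106: Sat (+1)
Friday years: 2065, 2071, 2076, 2082, 2093, 2099, 2105 — 7 in total.

7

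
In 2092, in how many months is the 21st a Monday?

Check the 21st of each month of 2092: Jan 21: Mon, Feb 21: Thu, Mar 21: Fri, Apr 21: Mon, May 21: Wed, Jun 21: Sat, Jul 21: Mon, Aug 21: Thu, Sep 21: Sun, Oct 21: Tue, Nov 21: Fri, Dec 21: Sun.
Monday occurs in January, April, July — 3 months.

3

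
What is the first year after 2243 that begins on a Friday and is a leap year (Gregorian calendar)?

Jan 1 advances by 2 weekdays after a leap year and by 1 after a common year.
2243: Jan 1 is Sunday.
2244: Monday (leap)
2245: Wednesday
2246: Thursday
2247: Friday
2248: Saturday (leap)
2249: Monday
2250: Tuesday
2251: Wednesday
2252: Thursday (leap)
2253: Saturday
2254: Sunday
2255: Monday
2256: Tuesday (leap)
2257: Thursday
2258: Friday
2259: Saturday
2260: Sunday (leap)
2261: Tuesday
2262: Wednesday
2263: Thursday
2264: Friday (leap)
2264 begins on a Friday and is a leap year.

2264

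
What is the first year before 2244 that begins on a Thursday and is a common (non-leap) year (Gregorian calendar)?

Jan 1 advances by 2 weekdays after a leap year and by 1 after a common year.
2244: Jan 1 is Monday (leap).
2243: Sunday
2242: Saturday
2241: Friday
2240: Wednesday (leap)
2239: Tuesday
2238: Monday
2237: Sunday
2236: Friday (leap)
2235: Thursday
2235 begins on a Thursday and is a common year.

2235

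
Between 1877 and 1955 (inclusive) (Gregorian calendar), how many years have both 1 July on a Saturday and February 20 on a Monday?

Check each year's weekday for 1 July and February 20:
  1877: Sun/Tue  1878: Mon/Wed  1879: Tue/Thu  1880: Thu/Fri  1881: Fri/Sun  1882: Sat/Mon ✓  1883: Sun/Tue  1884: Tue/Wed  1885: Wed/Fri  1886: Thu/Sat  1887: Fri/Sun  1888: Sun/Mon  1889: Mon/Wed  1890: Tue/Thu  …(51 more)…  1942: Wed/Fri  1943: Thu/Sat  1944: Sat/Sun  1945: Sun/Tue  1946: Mon/Wed  1947: Tue/Thu  1948: Thu/Fri  1949: Fri/Sun  1950: Sat/Mon ✓  1951: Sun/Tue  1952: Tue/Wed  1953: Wed/Fri  1954: Thu/Sat  1955: Fri/Sun
Both conditions hold in: 1882, 1893, 1899, 1905, 1911, 1922, 1933, 1939, 1950 — 9.

9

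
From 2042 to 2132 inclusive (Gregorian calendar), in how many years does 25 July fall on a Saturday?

13

Track 25 July's weekday year by year (advancing +1, or +2 across a Feb 29):
  2042: Fri  2043: Sat (+1) ✓  2044: Mon (+2)  2045: Tue (+1)  2046: Wed (+1)
  2047: Thu (+1)  2048: Sat (+2) ✓  2049: Sun (+1)  2050: Mon (+1)  2051: Tue (+1)
  2052: Thu (+2)  2053: Fri (+1)  2054: Sat (+1) ✓  2055: Sun (+1)  … (63 more years) …
  2119: Tue (+1)  2120: Thu (+2)  2121: Fri (+1)  2122: Sat (+1) ✓  2123: Sun (+1)
  2124: Tue (+2)  2125: Wed (+1)  2126: Thu (+1)  2127: Fri (+1)  2128: Sun (+2)
  2129: Mon (+1)  2130: Tue (+1)  2131: Wed (+1)  2132: Fri (+2)
Saturday years: 2043, 2048, 2054, 2065, 2071, 2076, 2082, 2093, 2099, 2105, 2111, 2116, 2122 — 13 in total.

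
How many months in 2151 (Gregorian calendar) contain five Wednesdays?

4

A month of length L has five Wednesdays iff its first Wednesday is on day ≤ L−28 (so day 1–3 in a 31-day month, 1–2 in a 30-day month, day 1 in a leap February).
Checking each month of 2151: Jan starts Fri (31d); Feb starts Mon (28d); Mar starts Mon (31d) ✓; Apr starts Thu (30d); May starts Sat (31d); Jun starts Tue (30d) ✓; Jul starts Thu (31d); Aug starts Sun (31d); Sep starts Wed (30d) ✓; Oct starts Fri (31d); Nov starts Mon (30d); Dec starts Wed (31d) ✓.
Five-Wednesday months: March, June, September, December → 4.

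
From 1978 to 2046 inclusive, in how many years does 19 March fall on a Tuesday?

Track 19 March's weekday year by year (advancing +1, or +2 across a Feb 29):
  1978: Sun  1979: Mon (+1)  1980: Wed (+2)  1981: Thu (+1)  1982: Fri (+1)
  1983: Sat (+1)  1984: Mon (+2)  1985: Tue (+1) ✓  1986: Wed (+1)  1987: Thu (+1)
  1988: Sat (+2)  1989: Sun (+1)  1990: Mon (+1)  1991: Tue (+1) ✓  … (41 more years) …
  2033: Sat (+1)  2034: Sun (+1)  2035: Mon (+1)  2036: Wed (+2)  2037: Thu (+1)
  2038: Fri (+1)  2039: Sat (+1)  2040: Mon (+2)  2041: Tue (+1) ✓  2042: Wed (+1)
  2043: Thu (+1)  2044: Sat (+2)  2045: Sun (+1)  2046: Mon (+1)
Tuesday years: 1985, 1991, 1996, 2002, 2013, 2019, 2024, 2030, 2041 — 9 in total.

9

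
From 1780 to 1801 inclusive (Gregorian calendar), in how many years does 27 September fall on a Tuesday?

Track 27 September's weekday year by year (advancing +1, or +2 across a Feb 29):
  1780: Wed  1781: Thu (+1)  1782: Fri (+1)  1783: Sat (+1)  1784: Mon (+2)
  1785: Tue (+1) ✓  1786: Wed (+1)  1787: Thu (+1)  1788: Sat (+2)  1789: Sun (+1)
  1790: Mon (+1)  1791: Tue (+1) ✓  1792: Thu (+2)  1793: Fri (+1)  1794: Sat (+1)
  1795: Sun (+1)  1796: Tue (+2) ✓  1797: Wed (+1)  1798: Thu (+1)  1799: Fri (+1)
  1800: Sat (+1)  1801: Sun (+1)
Tuesday years: 1785, 1791, 1796 — 3 in total.

3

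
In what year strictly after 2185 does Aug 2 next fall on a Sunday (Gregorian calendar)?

From one year to the next, a fixed date's weekday advances by 1, or by 2 when a Feb 29 lies between the two dates.
2185: August 2 is Tuesday.
2186: Wednesday (+1)
2187: Thursday (+1)
2188: Saturday (+2)
2189: Sunday (+1)
Aug 2 falls on a Sunday in 2189.

2189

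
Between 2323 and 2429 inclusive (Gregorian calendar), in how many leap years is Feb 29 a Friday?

4

Leap years in 2323–2429: 27 of them.
Feb 29 weekday advances by 5 (mod 7) from one leap year to the next four years later (or differs when a century non-leap intervenes).
Leap-day weekdays: 2324:Fri✓ 2328:Wed 2332:Mon 2336:Sat 2340:Thu 2344:Tue 2348:Sun 2352:Fri✓ 2356:Wed 2360:Mon 2364:Sat 2368:Thu 2372:Tue 2376:Sun 2380:Fri✓ 2384:Wed 2388:Mon 2392:Sat 2396:Thu 2400:Tue 2404:Sun 2408:Fri✓ 2412:Wed 2416:Mon 2420:Sat 2424:Thu 2428:Tue
Friday: 2324, 2352, 2380, 2408 → 4.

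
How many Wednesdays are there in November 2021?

4

November 2021 has 30 days and begins on Monday.
The first Wednesday is November 3.
Wednesdays fall on 3, 10, 17, 24 — that's 4.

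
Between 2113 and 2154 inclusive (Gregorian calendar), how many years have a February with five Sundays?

February has 28 days (29 in leap years); it has five Sundays when Sunday falls among the first (month-length − 28) days — i.e. when February 1 is Sunday in a leap year (never in a common year).
February 1 by year: 2113:Wed 2114:Thu 2115:Fri 2116:Sat 2117:Mon 2118:Tue 2119:Wed 2120:Thu 2121:Sat 2122:Sun 2123:Mon 2124:Tue 2125:Thu 2126:Fri 2127:Sat …(12 more)… 2140:Mon 2141:Wed 2142:Thu 2143:Fri 2144:Sat 2145:Mon 2146:Tue 2147:Wed 2148:Thu 2149:Sat 2150:Sun 2151:Mon 2152:Tue 2153:Thu 2154:Fri
Years with five Sundays: 2128 → 1.

1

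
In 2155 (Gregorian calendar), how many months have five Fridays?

4

A month of length L has five Fridays iff its first Friday is on day ≤ L−28 (so day 1–3 in a 31-day month, 1–2 in a 30-day month, day 1 in a leap February).
Checking each month of 2155: Jan starts Wed (31d) ✓; Feb starts Sat (28d); Mar starts Sat (31d); Apr starts Tue (30d); May starts Thu (31d) ✓; Jun starts Sun (30d); Jul starts Tue (31d); Aug starts Fri (31d) ✓; Sep starts Mon (30d); Oct starts Wed (31d) ✓; Nov starts Sat (30d); Dec starts Mon (31d).
Five-Friday months: January, May, August, October → 4.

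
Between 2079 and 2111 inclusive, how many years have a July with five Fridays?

July has 31 days; it has five Fridays when Friday falls among the first (month-length − 28) days — i.e. when July 1 is one of Friday/Thursday/Wednesday.
July 1 by year: 2079:Sat 2080:Mon 2081:Tue 2082:Wed✓ 2083:Thu✓ 2084:Sat 2085:Sun 2086:Mon 2087:Tue 2088:Thu✓ 2089:Fri✓ 2090:Sat 2091:Sun 2092:Tue 2093:Wed✓ …(3 more)… 2097:Mon 2098:Tue 2099:Wed✓ 2100:Thu✓ 2101:Fri✓ 2102:Sat 2103:Sun 2104:Tue 2105:Wed✓ 2106:Thu✓ 2107:Fri✓ 2108:Sun 2109:Mon 2110:Tue 2111:Wed✓
Years with five Fridays: 2082, 2083, 2088, 2089, 2093, 2094, 2095, 2099, 2100, 2101, 2105, 2106, 2107, 2111 → 14.

14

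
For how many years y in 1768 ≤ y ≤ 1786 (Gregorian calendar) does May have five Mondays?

May has 31 days; it has five Mondays when Monday falls among the first (month-length − 28) days — i.e. when May 1 is one of Monday/Sunday/Saturday.
May 1 by year: 1768:Sun✓ 1769:Mon✓ 1770:Tue 1771:Wed 1772:Fri 1773:Sat✓ 1774:Sun✓ 1775:Mon✓ 1776:Wed 1777:Thu 1778:Fri 1779:Sat✓ 1780:Mon✓ 1781:Tue 1782:Wed 1783:Thu 1784:Sat✓ 1785:Sun✓ 1786:Mon✓
Years with five Mondays: 1768, 1769, 1773, 1774, 1775, 1779, 1780, 1784, 1785, 1786 → 10.

10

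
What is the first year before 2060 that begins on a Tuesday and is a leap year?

Jan 1 advances by 2 weekdays after a leap year and by 1 after a common year.
2060: Jan 1 is Thursday (leap).
2059: Wednesday
2058: Tuesday
2057: Monday
2056: Saturday (leap)
2055: Friday
2054: Thursday
2053: Wednesday
2052: Monday (leap)
2051: Sunday
2050: Saturday
2049: Friday
2048: Wednesday (leap)
2047: Tuesday
2046: Monday
2045: Sunday
2044: Friday (leap)
2043: Thursday
2042: Wednesday
2041: Tuesday
2040: Sunday (leap)
2039: Saturday
2038: Friday
2037: Thursday
2036: Tuesday (leap)
2036 begins on a Tuesday and is a leap year.

2036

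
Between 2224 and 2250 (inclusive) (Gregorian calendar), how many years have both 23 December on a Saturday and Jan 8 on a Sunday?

Check each year's weekday for 23 December and Jan 8:
  2224: Thu/Thu  2225: Fri/Sat  2226: Sat/Sun ✓  2227: Sun/Mon  2228: Tue/Tue  2229: Wed/Thu  2230: Thu/Fri  2231: Fri/Sat  2232: Sun/Sun  2233: Mon/Tue  2234: Tue/Wed  2235: Wed/Thu  2236: Fri/Fri  2237: Sat/Sun ✓  2238: Sun/Mon  2239: Mon/Tue  2240: Wed/Wed  2241: Thu/Fri  2242: Fri/Sat  2243: Sat/Sun ✓  2244: Mon/Mon  2245: Tue/Wed  2246: Wed/Thu  2247: Thu/Fri  2248: Sat/Sat  2249: Sun/Mon  2250: Mon/Tue
Both conditions hold in: 2226, 2237, 2243 — 3.

3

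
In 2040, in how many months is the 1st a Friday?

1

Check the 1st of each month of 2040: Jan 1: Sun, Feb 1: Wed, Mar 1: Thu, Apr 1: Sun, May 1: Tue, Jun 1: Fri, Jul 1: Sun, Aug 1: Wed, Sep 1: Sat, Oct 1: Mon, Nov 1: Thu, Dec 1: Sat.
Friday occurs in June — 1 month.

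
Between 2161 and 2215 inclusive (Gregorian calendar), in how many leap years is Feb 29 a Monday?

Leap years in 2161–2215: 12 of them.
Feb 29 weekday advances by 5 (mod 7) from one leap year to the next four years later (or differs when a century non-leap intervenes).
Leap-day weekdays: 2164:Wed 2168:Mon✓ 2172:Sat 2176:Thu 2180:Tue 2184:Sun 2188:Fri 2192:Wed 2196:Mon✓ 2204:Wed 2208:Mon✓ 2212:Sat
Monday: 2168, 2196, 2208 → 3.

3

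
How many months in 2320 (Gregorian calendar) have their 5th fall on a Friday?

2

Check the 5th of each month of 2320: Jan 5: Mon, Feb 5: Thu, Mar 5: Fri, Apr 5: Mon, May 5: Wed, Jun 5: Sat, Jul 5: Mon, Aug 5: Thu, Sep 5: Sun, Oct 5: Tue, Nov 5: Fri, Dec 5: Sun.
Friday occurs in March, November — 2 months.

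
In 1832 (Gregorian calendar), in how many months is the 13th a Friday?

3

Check the 13th of each month of 1832: Jan 13: Fri, Feb 13: Mon, Mar 13: Tue, Apr 13: Fri, May 13: Sun, Jun 13: Wed, Jul 13: Fri, Aug 13: Mon, Sep 13: Thu, Oct 13: Sat, Nov 13: Tue, Dec 13: Thu.
Friday occurs in January, April, July — 3 months.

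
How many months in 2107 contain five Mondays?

A month of length L has five Mondays iff its first Monday is on day ≤ L−28 (so day 1–3 in a 31-day month, 1–2 in a 30-day month, day 1 in a leap February).
Checking each month of 2107: Jan starts Sat (31d) ✓; Feb starts Tue (28d); Mar starts Tue (31d); Apr starts Fri (30d); May starts Sun (31d) ✓; Jun starts Wed (30d); Jul starts Fri (31d); Aug starts Mon (31d) ✓; Sep starts Thu (30d); Oct starts Sat (31d) ✓; Nov starts Tue (30d); Dec starts Thu (31d).
Five-Monday months: January, May, August, October → 4.

4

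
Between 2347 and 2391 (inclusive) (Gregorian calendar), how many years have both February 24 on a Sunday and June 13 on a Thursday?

5

Check each year's weekday for February 24 and June 13:
  2347: Mon/Fri  2348: Tue/Sun  2349: Thu/Mon  2350: Fri/Tue  2351: Sat/Wed  2352: Sun/Fri  2353: Tue/Sat  2354: Wed/Sun  2355: Thu/Mon  2356: Fri/Wed  2357: Sun/Thu ✓  2358: Mon/Fri  2359: Tue/Sat  2360: Wed/Mon  …(17 more)…  2378: Fri/Tue  2379: Sat/Wed  2380: Sun/Fri  2381: Tue/Sat  2382: Wed/Sun  2383: Thu/Mon  2384: Fri/Wed  2385: Sun/Thu ✓  2386: Mon/Fri  2387: Tue/Sat  2388: Wed/Mon  2389: Fri/Tue  2390: Sat/Wed  2391: Sun/Thu ✓
Both conditions hold in: 2357, 2363, 2374, 2385, 2391 — 5.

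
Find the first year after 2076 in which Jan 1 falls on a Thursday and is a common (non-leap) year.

Jan 1 advances by 2 weekdays after a leap year and by 1 after a common year.
2076: Jan 1 is Wednesday (leap).
2077: Friday
2078: Saturday
2079: Sunday
2080: Monday (leap)
2081: Wednesday
2082: Thursday
2082 begins on a Thursday and is a common year.

2082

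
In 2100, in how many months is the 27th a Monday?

2

Check the 27th of each month of 2100: Jan 27: Wed, Feb 27: Sat, Mar 27: Sat, Apr 27: Tue, May 27: Thu, Jun 27: Sun, Jul 27: Tue, Aug 27: Fri, Sep 27: Mon, Oct 27: Wed, Nov 27: Sat, Dec 27: Mon.
Monday occurs in September, December — 2 months.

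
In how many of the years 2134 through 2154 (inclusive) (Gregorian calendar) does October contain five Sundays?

9

October has 31 days; it has five Sundays when Sunday falls among the first (month-length − 28) days — i.e. when October 1 is one of Sunday/Saturday/Friday.
October 1 by year: 2134:Fri✓ 2135:Sat✓ 2136:Mon 2137:Tue 2138:Wed 2139:Thu 2140:Sat✓ 2141:Sun✓ 2142:Mon 2143:Tue 2144:Thu 2145:Fri✓ 2146:Sat✓ 2147:Sun✓ 2148:Tue 2149:Wed 2150:Thu 2151:Fri✓ 2152:Sun✓ 2153:Mon 2154:Tue
Years with five Sundays: 2134, 2135, 2140, 2141, 2145, 2146, 2147, 2151, 2152 → 9.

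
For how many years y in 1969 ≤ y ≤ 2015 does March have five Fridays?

19

March has 31 days; it has five Fridays when Friday falls among the first (month-length − 28) days — i.e. when March 1 is one of Friday/Thursday/Wednesday.
March 1 by year: 1969:Sat 1970:Sun 1971:Mon 1972:Wed✓ 1973:Thu✓ 1974:Fri✓ 1975:Sat 1976:Mon 1977:Tue 1978:Wed✓ 1979:Thu✓ 1980:Sat 1981:Sun 1982:Mon 1983:Tue …(17 more)… 2001:Thu✓ 2002:Fri✓ 2003:Sat 2004:Mon 2005:Tue 2006:Wed✓ 2007:Thu✓ 2008:Sat 2009:Sun 2010:Mon 2011:Tue 2012:Thu✓ 2013:Fri✓ 2014:Sat 2015:Sun
Years with five Fridays: 1972, 1973, 1974, 1978, 1979, 1984, 1985, 1989, 1990, 1991, 1995, 1996, 2000, 2001, 2002, 2006, 2007, 2012, 2013 → 19.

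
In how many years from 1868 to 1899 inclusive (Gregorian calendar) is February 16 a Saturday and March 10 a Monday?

Check each year's weekday for February 16 and March 10:
  1868: Sun/Tue  1869: Tue/Wed  1870: Wed/Thu  1871: Thu/Fri  1872: Fri/Sun  1873: Sun/Mon  1874: Mon/Tue  1875: Tue/Wed  1876: Wed/Fri  1877: Fri/Sat  1878: Sat/Sun  1879: Sun/Mon  1880: Mon/Wed  1881: Wed/Thu  …(4 more)…  1886: Tue/Wed  1887: Wed/Thu  1888: Thu/Sat  1889: Sat/Sun  1890: Sun/Mon  1891: Mon/Tue  1892: Tue/Thu  1893: Thu/Fri  1894: Fri/Sat  1895: Sat/Sun  1896: Sun/Tue  1897: Tue/Wed  1898: Wed/Thu  1899: Thu/Fri
Both conditions hold in: 1884 — 1.

1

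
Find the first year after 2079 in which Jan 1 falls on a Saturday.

2084

Jan 1 advances by 2 weekdays after a leap year and by 1 after a common year.
2079: Jan 1 is Sunday.
2080: Monday (leap)
2081: Wednesday
2082: Thursday
2083: Friday
2084: Saturday (leap)
2084 begins on a Saturday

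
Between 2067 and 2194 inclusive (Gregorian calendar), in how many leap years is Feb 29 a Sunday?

Leap years in 2067–2194: 31 of them.
Feb 29 weekday advances by 5 (mod 7) from one leap year to the next four years later (or differs when a century non-leap intervenes).
Leap-day weekdays: 2068:Wed 2072:Mon 2076:Sat 2080:Thu 2084:Tue 2088:Sun✓ 2092:Fri 2096:Wed 2104:Fri 2108:Wed 2112:Mon 2116:Sat 2120:Thu …(5 more)… 2144:Sat 2148:Thu 2152:Tue 2156:Sun✓ 2160:Fri 2164:Wed 2168:Mon 2172:Sat 2176:Thu 2180:Tue 2184:Sun✓ 2188:Fri 2192:Wed
Sunday: 2088, 2128, 2156, 2184 → 4.

4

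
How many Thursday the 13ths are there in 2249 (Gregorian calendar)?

2

Check the 13th of each month of 2249: Jan 13: Sat, Feb 13: Tue, Mar 13: Tue, Apr 13: Fri, May 13: Sun, Jun 13: Wed, Jul 13: Fri, Aug 13: Mon, Sep 13: Thu, Oct 13: Sat, Nov 13: Tue, Dec 13: Thu.
Thursday occurs in September, December — 2 months.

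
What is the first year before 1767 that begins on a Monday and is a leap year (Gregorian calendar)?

1748

Jan 1 advances by 2 weekdays after a leap year and by 1 after a common year.
1767: Jan 1 is Thursday.
1766: Wednesday
1765: Tuesday
1764: Sunday (leap)
1763: Saturday
1762: Friday
1761: Thursday
1760: Tuesday (leap)
1759: Monday
1758: Sunday
1757: Saturday
1756: Thursday (leap)
1755: Wednesday
1754: Tuesday
1753: Monday
1752: Saturday (leap)
1751: Friday
1750: Thursday
1749: Wednesday
1748: Monday (leap)
1748 begins on a Monday and is a leap year.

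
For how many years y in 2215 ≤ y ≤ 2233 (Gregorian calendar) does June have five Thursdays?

June has 30 days; it has five Thursdays when Thursday falls among the first (month-length − 28) days — i.e. when June 1 is one of Thursday/Wednesday.
June 1 by year: 2215:Thu✓ 2216:Sat 2217:Sun 2218:Mon 2219:Tue 2220:Thu✓ 2221:Fri 2222:Sat 2223:Sun 2224:Tue 2225:Wed✓ 2226:Thu✓ 2227:Fri 2228:Sun 2229:Mon 2230:Tue 2231:Wed✓ 2232:Fri 2233:Sat
Years with five Thursdays: 2215, 2220, 2225, 2226, 2231 → 5.

5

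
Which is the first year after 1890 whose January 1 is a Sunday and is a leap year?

1928

Jan 1 advances by 2 weekdays after a leap year and by 1 after a common year.
1890: Jan 1 is Wednesday.
1891: Thursday
1892: Friday (leap)
1893: Sunday
1894: Monday
1895: Tuesday
1896: Wednesday (leap)
1897: Friday
1898: Saturday
1899: Sunday
1900: Monday
1901: Tuesday
1902: Wednesday
1903: Thursday
1904: Friday (leap)
1905: Sunday
1906: Monday
1907: Tuesday
1908: Wednesday (leap)
1909: Friday
1910: Saturday
1911: Sunday
1912: Monday (leap)
1913: Wednesday
1914: Thursday
1915: Friday
1916: Saturday (leap)
1917: Monday
1918: Tuesday
1919: Wednesday
1920: Thursday (leap)
1921: Saturday
1922: Sunday
1923: Monday
1924: Tuesday (leap)
1925: Thursday
1926: Friday
1927: Saturday
1928: Sunday (leap)
1928 begins on a Sunday and is a leap year.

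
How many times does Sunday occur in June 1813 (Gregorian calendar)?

June 1813 has 30 days and begins on Tuesday.
The first Sunday is June 6.
Sundays fall on 6, 13, 20, 27 — that's 4.

4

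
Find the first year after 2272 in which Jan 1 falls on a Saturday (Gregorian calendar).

2276

Jan 1 advances by 2 weekdays after a leap year and by 1 after a common year.
2272: Jan 1 is Monday (leap).
2273: Wednesday
2274: Thursday
2275: Friday
2276: Saturday (leap)
2276 begins on a Saturday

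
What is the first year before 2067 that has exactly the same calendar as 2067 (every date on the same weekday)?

Two years share a calendar iff Jan 1 falls on the same weekday and both are leap or both are common. 2067: Jan 1 is Saturday, common year.
2066: Jan 1 Friday, common
2065: Jan 1 Thursday, common
2064: Jan 1 Tuesday, leap
2063: Jan 1 Monday, common
2062: Jan 1 Sunday, common
2061: Jan 1 Saturday, common
2061 matches on both conditions.

2061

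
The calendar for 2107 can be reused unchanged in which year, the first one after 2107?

2118

Two years share a calendar iff Jan 1 falls on the same weekday and both are leap or both are common. 2107: Jan 1 is Saturday, common year.
2108: Jan 1 Sunday, leap
2109: Jan 1 Tuesday, common
2110: Jan 1 Wednesday, common
2111: Jan 1 Thursday, common
2112: Jan 1 Friday, leap
2113: Jan 1 Sunday, common
2114: Jan 1 Monday, common
2115: Jan 1 Tuesday, common
2116: Jan 1 Wednesday, leap
2117: Jan 1 Friday, common
2118: Jan 1 Saturday, common
2118 matches on both conditions.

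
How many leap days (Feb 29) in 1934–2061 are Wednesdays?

4

Leap years in 1934–2061: 32 of them.
Feb 29 weekday advances by 5 (mod 7) from one leap year to the next four years later (or differs when a century non-leap intervenes).
Leap-day weekdays: 1936:Sat 1940:Thu 1944:Tue 1948:Sun 1952:Fri 1956:Wed✓ 1960:Mon 1964:Sat 1968:Thu 1972:Tue 1976:Sun 1980:Fri 1984:Wed✓ …(6 more)… 2012:Wed✓ 2016:Mon 2020:Sat 2024:Thu 2028:Tue 2032:Sun 2036:Fri 2040:Wed✓ 2044:Mon 2048:Sat 2052:Thu 2056:Tue 2060:Sun
Wednesday: 1956, 1984, 2012, 2040 → 4.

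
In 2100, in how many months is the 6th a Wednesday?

2

Check the 6th of each month of 2100: Jan 6: Wed, Feb 6: Sat, Mar 6: Sat, Apr 6: Tue, May 6: Thu, Jun 6: Sun, Jul 6: Tue, Aug 6: Fri, Sep 6: Mon, Oct 6: Wed, Nov 6: Sat, Dec 6: Mon.
Wednesday occurs in January, October — 2 months.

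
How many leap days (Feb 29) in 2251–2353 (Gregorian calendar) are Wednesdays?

3

Leap years in 2251–2353: 25 of them.
Feb 29 weekday advances by 5 (mod 7) from one leap year to the next four years later (or differs when a century non-leap intervenes).
Leap-day weekdays: 2252:Sun 2256:Fri 2260:Wed✓ 2264:Mon 2268:Sat 2272:Thu 2276:Tue 2280:Sun 2284:Fri 2288:Wed✓ 2292:Mon 2296:Sat 2304:Mon 2308:Sat 2312:Thu 2316:Tue 2320:Sun 2324:Fri 2328:Wed✓ 2332:Mon 2336:Sat 2340:Thu 2344:Tue 2348:Sun 2352:Fri
Wednesday: 2260, 2288, 2328 → 3.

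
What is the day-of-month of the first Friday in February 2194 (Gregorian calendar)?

7

February 1, 2194 is a Saturday, so the first Friday is the 7th.
The first Friday is 7 + 0 = 7.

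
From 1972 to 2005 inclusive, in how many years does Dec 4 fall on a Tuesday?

5

Track Dec 4's weekday year by year (advancing +1, or +2 across a Feb 29):
  1972: Mon  1973: Tue (+1) ✓  1974: Wed (+1)  1975: Thu (+1)  1976: Sat (+2)
  1977: Sun (+1)  1978: Mon (+1)  1979: Tue (+1) ✓  1980: Thu (+2)  1981: Fri (+1)
  1982: Sat (+1)  1983: Sun (+1)  1984: Tue (+2) ✓  1985: Wed (+1)  … (6 more years) …
  1992: Fri (+2)  1993: Sat (+1)  1994: Sun (+1)  1995: Mon (+1)  1996: Wed (+2)
  1997: Thu (+1)  1998: Fri (+1)  1999: Sat (+1)  2000: Mon (+2)  2001: Tue (+1) ✓
  2002: Wed (+1)  2003: Thu (+1)  2004: Sat (+2)  2005: Sun (+1)
Tuesday years: 1973, 1979, 1984, 1990, 2001 — 5 in total.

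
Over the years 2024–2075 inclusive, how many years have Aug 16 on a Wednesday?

7

Track Aug 16's weekday year by year (advancing +1, or +2 across a Feb 29):
  2024: Fri  2025: Sat (+1)  2026: Sun (+1)  2027: Mon (+1)  2028: Wed (+2) ✓
  2029: Thu (+1)  2030: Fri (+1)  2031: Sat (+1)  2032: Mon (+2)  2033: Tue (+1)
  2034: Wed (+1) ✓  2035: Thu (+1)  2036: Sat (+2)  2037: Sun (+1)  … (24 more years) …
  2062: Wed (+1) ✓  2063: Thu (+1)  2064: Sat (+2)  2065: Sun (+1)  2066: Mon (+1)
  2067: Tue (+1)  2068: Thu (+2)  2069: Fri (+1)  2070: Sat (+1)  2071: Sun (+1)
  2072: Tue (+2)  2073: Wed (+1) ✓  2074: Thu (+1)  2075: Fri (+1)
Wednesday years: 2028, 2034, 2045, 2051, 2056, 2062, 2073 — 7 in total.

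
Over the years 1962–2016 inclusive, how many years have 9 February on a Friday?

Track 9 February's weekday year by year (advancing +1, or +2 across a Feb 29):
  1962: Fri ✓  1963: Sat (+1)  1964: Sun (+1)  1965: Tue (+2)  1966: Wed (+1)
  1967: Thu (+1)  1968: Fri (+1) ✓  1969: Sun (+2)  1970: Mon (+1)  1971: Tue (+1)
  1972: Wed (+1)  1973: Fri (+2) ✓  1974: Sat (+1)  1975: Sun (+1)  … (27 more years) …
  2003: Sun (+1)  2004: Mon (+1)  2005: Wed (+2)  2006: Thu (+1)  2007: Fri (+1) ✓
  2008: Sat (+1)  2009: Mon (+2)  2010: Tue (+1)  2011: Wed (+1)  2012: Thu (+1)
  2013: Sat (+2)  2014: Sun (+1)  2015: Mon (+1)  2016: Tue (+1)
Friday years: 1962, 1968, 1973, 1979, 1990, 1996, 2001, 2007 — 8 in total.

8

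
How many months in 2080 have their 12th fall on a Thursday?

Check the 12th of each month of 2080: Jan 12: Fri, Feb 12: Mon, Mar 12: Tue, Apr 12: Fri, May 12: Sun, Jun 12: Wed, Jul 12: Fri, Aug 12: Mon, Sep 12: Thu, Oct 12: Sat, Nov 12: Tue, Dec 12: Thu.
Thursday occurs in September, December — 2 months.

2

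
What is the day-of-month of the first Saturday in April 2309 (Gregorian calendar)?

3

April 1, 2309 is a Thursday, so the first Saturday is the 3rd.
The first Saturday is 3 + 0 = 3.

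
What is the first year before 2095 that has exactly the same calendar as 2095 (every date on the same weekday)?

2089

Two years share a calendar iff Jan 1 falls on the same weekday and both are leap or both are common. 2095: Jan 1 is Saturday, common year.
2094: Jan 1 Friday, common
2093: Jan 1 Thursday, common
2092: Jan 1 Tuesday, leap
2091: Jan 1 Monday, common
2090: Jan 1 Sunday, common
2089: Jan 1 Saturday, common
2089 matches on both conditions.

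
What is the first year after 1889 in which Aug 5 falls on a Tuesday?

From one year to the next, a fixed date's weekday advances by 1, or by 2 when a Feb 29 lies between the two dates.
1889: August 5 is Monday.
1890: Tuesday (+1)
Aug 5 falls on a Tuesday in 1890.

1890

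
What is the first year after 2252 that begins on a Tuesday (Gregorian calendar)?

Jan 1 advances by 2 weekdays after a leap year and by 1 after a common year.
2252: Jan 1 is Thursday (leap).
2253: Saturday
2254: Sunday
2255: Monday
2256: Tuesday (leap)
2256 begins on a Tuesday

2256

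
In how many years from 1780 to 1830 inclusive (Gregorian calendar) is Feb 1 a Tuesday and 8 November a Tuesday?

5

Check each year's weekday for Feb 1 and 8 November:
  1780: Tue/Wed  1781: Thu/Thu  1782: Fri/Fri  1783: Sat/Sat  1784: Sun/Mon  1785: Tue/Tue ✓  1786: Wed/Wed  1787: Thu/Thu  1788: Fri/Sat  1789: Sun/Sun  1790: Mon/Mon  1791: Tue/Tue ✓  1792: Wed/Thu  1793: Fri/Fri  …(23 more)…  1817: Sat/Sat  1818: Sun/Sun  1819: Mon/Mon  1820: Tue/Wed  1821: Thu/Thu  1822: Fri/Fri  1823: Sat/Sat  1824: Sun/Mon  1825: Tue/Tue ✓  1826: Wed/Wed  1827: Thu/Thu  1828: Fri/Sat  1829: Sun/Sun  1830: Mon/Mon
Both conditions hold in: 1785, 1791, 1803, 1814, 1825 — 5.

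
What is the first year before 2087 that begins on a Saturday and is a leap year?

2084

Jan 1 advances by 2 weekdays after a leap year and by 1 after a common year.
2087: Jan 1 is Wednesday.
2086: Tuesday
2085: Monday
2084: Saturday (leap)
2084 begins on a Saturday and is a leap year.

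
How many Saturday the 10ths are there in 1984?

2

Check the 10th of each month of 1984: Jan 10: Tue, Feb 10: Fri, Mar 10: Sat, Apr 10: Tue, May 10: Thu, Jun 10: Sun, Jul 10: Tue, Aug 10: Fri, Sep 10: Mon, Oct 10: Wed, Nov 10: Sat, Dec 10: Mon.
Saturday occurs in March, November — 2 months.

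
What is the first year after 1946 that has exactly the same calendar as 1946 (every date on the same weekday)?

Two years share a calendar iff Jan 1 falls on the same weekday and both are leap or both are common. 1946: Jan 1 is Tuesday, common year.
1947: Jan 1 Wednesday, common
1948: Jan 1 Thursday, leap
1949: Jan 1 Saturday, common
1950: Jan 1 Sunday, common
1951: Jan 1 Monday, common
1952: Jan 1 Tuesday, leap
1953: Jan 1 Thursday, common
1954: Jan 1 Friday, common
1955: Jan 1 Saturday, common
1956: Jan 1 Sunday, leap
1957: Jan 1 Tuesday, common
1957 matches on both conditions.

1957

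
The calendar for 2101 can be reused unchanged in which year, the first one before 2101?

Two years share a calendar iff Jan 1 falls on the same weekday and both are leap or both are common. 2101: Jan 1 is Saturday, common year.
2100: Jan 1 Friday, common
2099: Jan 1 Thursday, common
2098: Jan 1 Wednesday, common
2097: Jan 1 Tuesday, common
2096: Jan 1 Sunday, leap
2095: Jan 1 Saturday, common
2095 matches on both conditions.

2095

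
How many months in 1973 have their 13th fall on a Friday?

Check the 13th of each month of 1973: Jan 13: Sat, Feb 13: Tue, Mar 13: Tue, Apr 13: Fri, May 13: Sun, Jun 13: Wed, Jul 13: Fri, Aug 13: Mon, Sep 13: Thu, Oct 13: Sat, Nov 13: Tue, Dec 13: Thu.
Friday occurs in April, July — 2 months.

2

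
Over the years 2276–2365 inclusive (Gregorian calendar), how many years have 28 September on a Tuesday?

12

Track 28 September's weekday year by year (advancing +1, or +2 across a Feb 29):
  2276: Thu  2277: Fri (+1)  2278: Sat (+1)  2279: Sun (+1)  2280: Tue (+2) ✓
  2281: Wed (+1)  2282: Thu (+1)  2283: Fri (+1)  2284: Sun (+2)  2285: Mon (+1)
  2286: Tue (+1) ✓  2287: Wed (+1)  2288: Fri (+2)  2289: Sat (+1)  … (62 more years) …
  2352: Sun (+2)  2353: Mon (+1)  2354: Tue (+1) ✓  2355: Wed (+1)  2356: Fri (+2)
  2357: Sat (+1)  2358: Sun (+1)  2359: Mon (+1)  2360: Wed (+2)  2361: Thu (+1)
  2362: Fri (+1)  2363: Sat (+1)  2364: Mon (+2)  2365: Tue (+1) ✓
Tuesday years: 2280, 2286, 2297, 2309, 2315, 2320, 2326, 2337, 2343, 2348, 2354, 2365 — 12 in total.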